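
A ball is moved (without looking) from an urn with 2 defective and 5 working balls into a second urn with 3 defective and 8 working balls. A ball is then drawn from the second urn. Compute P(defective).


P(transfer defective) = 2/7; P(transfer working) = 5/7
If defective transferred: Urn II has 4 defective of 12, so P(defective|defective moved) = 1/3
If working transferred: Urn II has 3 defective of 12, so P(defective|working moved) = 1/4
By total probability: P(defective) = 2/7*1/3 + 5/7*1/4 = 23/84

23/84


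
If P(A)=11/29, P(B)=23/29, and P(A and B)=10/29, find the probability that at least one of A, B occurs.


P(A∪B) = P(A) + P(B) - P(A∩B)
= 11/29 + 23/29 - 10/29 = 24/29

24/29


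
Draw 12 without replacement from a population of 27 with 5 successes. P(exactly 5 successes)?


P(X=5) = C(5,5)*C(22,7) / C(27,12)
= 1*170544 / 17383860
= 170544/17383860 = 44/4485

44/4485


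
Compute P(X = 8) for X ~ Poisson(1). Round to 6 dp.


P(X=8) = e^(-1) * 1^8 / 8!
≈ 0.3678794412 * 1 / 40320
≈ 0.000009

0.000009


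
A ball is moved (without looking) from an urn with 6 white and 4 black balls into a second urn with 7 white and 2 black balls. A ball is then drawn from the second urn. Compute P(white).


P(transfer white) = 6/10 = 3/5; P(transfer black) = 2/5
If white transferred: Urn II has 8 white of 10, so P(white|white moved) = 4/5
If black transferred: Urn II has 7 white of 10, so P(white|black moved) = 7/10
By total probability: P(white) = 3/5*4/5 + 2/5*7/10 = 19/25

19/25


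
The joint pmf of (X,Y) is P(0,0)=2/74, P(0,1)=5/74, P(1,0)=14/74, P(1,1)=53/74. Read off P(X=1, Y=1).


Read from table: P(X=1, Y=1) = 53/74

53/74


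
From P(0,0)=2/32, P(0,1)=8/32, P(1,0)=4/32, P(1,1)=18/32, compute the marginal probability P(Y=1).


P(Y=1) = P(0,1)+P(1,1) = 8/32 + 18/32 = 26/32 = 13/16

13/16


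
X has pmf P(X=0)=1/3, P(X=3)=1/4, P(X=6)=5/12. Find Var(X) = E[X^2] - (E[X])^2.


E[X] = 13/4, E[X^2] = 69/4
Var(X) = E[X^2] - (E[X])^2 = 69/4 - (13/4)^2 = 107/16

107/16


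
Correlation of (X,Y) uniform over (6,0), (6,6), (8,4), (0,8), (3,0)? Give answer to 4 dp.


Cov(X,Y) = -2.9600, Var(X) = 7.8400, Var(Y) = 10.2400
rho = Cov/(sqrt(VarX)*sqrt(VarY)) = -0.3304

-0.3304


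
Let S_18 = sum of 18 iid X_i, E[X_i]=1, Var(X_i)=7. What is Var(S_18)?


By independence, Var(S_n) = n*Var(X_1) = 18*7 = 126

126


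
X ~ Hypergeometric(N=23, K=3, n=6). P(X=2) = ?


P(X=2) = C(3,2)*C(20,4) / C(23,6)
= 3*4845 / 100947
= 14535/100947 = 255/1771

255/1771


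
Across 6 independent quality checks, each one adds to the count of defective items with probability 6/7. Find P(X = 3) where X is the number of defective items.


P(X=3) = C(6,3) * p^3 * (1-p)^3
= 20 * 216/343 * 1/343
= 4320/117649

4320/117649


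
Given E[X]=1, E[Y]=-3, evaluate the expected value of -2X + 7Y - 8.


E[-2X + 7Y - 8] = -2*E[X] + 7*E[Y] - 8
= (-2)*(1) + (7)*(-3) + (-8)
= -2 - 21 - 8 = -31

-31


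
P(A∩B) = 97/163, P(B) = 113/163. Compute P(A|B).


P(A|B) = P(A∩B)/P(B) = (97/163)/(113/163) = 97/113

97/113


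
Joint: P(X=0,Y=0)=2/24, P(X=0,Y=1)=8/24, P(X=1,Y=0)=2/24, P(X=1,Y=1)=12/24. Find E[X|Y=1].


P(Y=1) = 20/24
E[X|Y=1] = (0*8 + 1*12)/20 = 12/20 = 3/5

3/5


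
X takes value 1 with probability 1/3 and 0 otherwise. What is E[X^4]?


For Bernoulli: X in {0,1}
E[X^4] = 0^4*(1-1/3) + 1^4*1/3 = 1/3

1/3


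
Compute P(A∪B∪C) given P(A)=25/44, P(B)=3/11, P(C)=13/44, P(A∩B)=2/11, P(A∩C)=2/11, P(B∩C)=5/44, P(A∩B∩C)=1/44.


P(A∪B∪C) = P(A)+P(B)+P(C) - P(AB)-P(AC)-P(BC) + P(ABC)
= 25/44+3/11+13/44 - 2/11-2/11-5/44 + 1/44
= 15/22

15/22


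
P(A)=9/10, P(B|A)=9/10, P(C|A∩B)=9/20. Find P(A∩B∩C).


P(A∩B∩C) = P(A) * P(B|A) * P(C|A∩B)
= 9/10 * 9/10 * 9/20
= 81/100 * 9/20 = 729/2000

729/2000


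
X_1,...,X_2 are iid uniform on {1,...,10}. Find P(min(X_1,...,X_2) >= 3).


P(min >= 3) = P(all X_i >= 3) = (P(X_1 >= 3))^2
= (8/10)^2 = (4/5)^2 = 16/25

16/25


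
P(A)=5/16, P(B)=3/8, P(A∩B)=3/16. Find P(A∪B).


P(A∪B) = P(A) + P(B) - P(A∩B)
= 5/16 + 3/8 - 3/16 = 1/2

1/2


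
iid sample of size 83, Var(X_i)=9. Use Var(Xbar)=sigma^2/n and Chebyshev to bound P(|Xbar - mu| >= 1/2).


Var(Xbar) = Var(X)/n = 9/83
Chebyshev: P(|Xbar-mu| >= 1/2) <= Var(Xbar)/(1/2)^2 = (9/83)/(1/4) = 36/83

36/83


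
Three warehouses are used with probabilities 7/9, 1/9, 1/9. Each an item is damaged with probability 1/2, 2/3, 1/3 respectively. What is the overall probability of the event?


P(A) = P(A|B1)P(B1) + P(A|B2)P(B2) + P(A|B3)P(B3)
= 1/2*7/9 + 2/3*1/9 + 1/3*1/9
= 7/18 + 2/27 + 1/27 = 1/2

1/2


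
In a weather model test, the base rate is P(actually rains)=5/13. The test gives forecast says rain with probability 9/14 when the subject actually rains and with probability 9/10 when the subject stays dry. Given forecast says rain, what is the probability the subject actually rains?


P(A) = P(A|B)P(B) + P(A|B')P(B') = 9/14*5/13 + 9/10*8/13 = 729/910
P(B|A) = P(A|B)P(B)/P(A) = (45/182)/(729/910) = 25/81

25/81


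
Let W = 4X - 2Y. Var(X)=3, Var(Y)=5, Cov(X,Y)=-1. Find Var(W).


Var(4X - 2Y) = 4^2*Var(X) + (-2)^2*Var(Y) + 2*4*(-2)*Cov(X,Y)
= 16*3 + 4*5 - 16*(-1)
= 48 + 20 + 16 = 84

84


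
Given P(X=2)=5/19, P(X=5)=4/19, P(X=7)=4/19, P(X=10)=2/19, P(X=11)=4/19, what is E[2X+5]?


E[2X+5] = sum(g(x)*P(x))
= 9*5/19 + 15*4/19 + 19*4/19 + 25*2/19 + 27*4/19
= 339/19

339/19


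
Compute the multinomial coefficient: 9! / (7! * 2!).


9! = 362880
Denominator: 7!=5040 * 2!=2
Coefficient = 362880 / 10080 = 36

36


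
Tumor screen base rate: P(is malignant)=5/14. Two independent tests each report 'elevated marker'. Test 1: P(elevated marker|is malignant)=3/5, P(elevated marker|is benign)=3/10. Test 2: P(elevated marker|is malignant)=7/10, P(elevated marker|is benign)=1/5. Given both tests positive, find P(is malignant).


After test 1: P(+) = 3/5*5/14 + 3/10*9/14 = 57/140
P(B|+) = (3/14)/(57/140) = 10/19
After test 2 (use post1 as new prior): P(+) = 7/10*10/19 + 1/5*9/19 = 44/95
P(B|+,+) = (7/19)/(44/95) = 35/44

35/44


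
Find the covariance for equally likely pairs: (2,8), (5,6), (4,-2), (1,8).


E[X]=3, E[Y]=5, E[XY]=23/2
Cov(X,Y) = E[XY] - E[X]E[Y] = 23/2 - 3*5 = -7/2

-7/2


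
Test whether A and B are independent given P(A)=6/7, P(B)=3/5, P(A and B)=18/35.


P(A)*P(B) = 6/7*3/5 = 18/35
P(A∩B) = 18/35, which equals P(A)P(B), so independent

Yes, A and B are independent


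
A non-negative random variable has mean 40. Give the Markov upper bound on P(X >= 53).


Markov: P(X >= a) <= E[X]/a
P(X >= 53) <= 40/53

40/53


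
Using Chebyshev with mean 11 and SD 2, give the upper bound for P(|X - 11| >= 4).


k = 4/2 = 2
Chebyshev: P(|X-mu| >= k*sigma) <= 1/k^2 = 1/2^2 = 1/4

1/4


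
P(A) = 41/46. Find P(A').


P(A') = 1 - P(A) = 1 - 41/46 = 5/46

5/46


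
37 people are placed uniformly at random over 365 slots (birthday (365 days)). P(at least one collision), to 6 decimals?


P(all different) = prod((365-i)/365 for i=0..36) = 0.151266
P(at least one match) = 1 - 0.151266 = 0.848734

0.848734


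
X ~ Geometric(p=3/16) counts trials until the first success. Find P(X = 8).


P(X=8) = (1-p)^7 * p = (13/16)^7 * 3/16
= 62748517/268435456 * 3/16 = 188245551/4294967296

188245551/4294967296


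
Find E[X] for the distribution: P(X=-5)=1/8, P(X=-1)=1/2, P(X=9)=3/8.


E[X] = sum(x * P(x))
= -5*1/8 - 1*1/2 + 9*3/8
= 9/4

9/4


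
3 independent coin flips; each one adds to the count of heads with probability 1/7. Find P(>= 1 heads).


P(at least one) = 1 - P(none)
P(none) = (1 - 1/7)^3 = (6/7)^3 = 216/343
P(at least one) = 1 - 216/343 = 127/343

127/343


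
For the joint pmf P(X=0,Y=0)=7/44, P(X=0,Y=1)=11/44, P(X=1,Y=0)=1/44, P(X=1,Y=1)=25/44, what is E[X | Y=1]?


P(Y=1) = 36/44
E[X|Y=1] = (0*11 + 1*25)/36 = 25/36

25/36


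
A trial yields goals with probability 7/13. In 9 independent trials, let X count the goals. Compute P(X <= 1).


P(X<=1) = P(X=0) + P(X=1)
= 10077696/10604499373 + 105815808/10604499373
= 115893504/10604499373

115893504/10604499373


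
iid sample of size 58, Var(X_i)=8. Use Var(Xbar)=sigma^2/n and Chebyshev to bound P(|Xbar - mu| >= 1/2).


Var(Xbar) = Var(X)/n = 8/58
Chebyshev: P(|Xbar-mu| >= 1/2) <= Var(Xbar)/(1/2)^2 = (4/29)/(1/4) = 16/29

16/29


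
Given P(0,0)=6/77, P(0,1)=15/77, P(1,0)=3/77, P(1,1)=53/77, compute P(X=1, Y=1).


Read from table: P(X=1, Y=1) = 53/77

53/77


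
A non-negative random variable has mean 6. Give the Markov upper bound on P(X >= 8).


Markov: P(X >= a) <= E[X]/a
P(X >= 8) <= 6/8 = 3/4

3/4


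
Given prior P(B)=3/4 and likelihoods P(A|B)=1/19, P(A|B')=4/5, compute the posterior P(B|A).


P(A) = P(A|B)P(B) + P(A|B')P(B') = 1/19*3/4 + 4/5*1/4 = 91/380
P(B|A) = P(A|B)P(B)/P(A) = (3/76)/(91/380) = 15/91

15/91


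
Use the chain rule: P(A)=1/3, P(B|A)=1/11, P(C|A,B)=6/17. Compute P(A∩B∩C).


P(A∩B∩C) = P(A) * P(B|A) * P(C|A∩B)
= 1/3 * 1/11 * 6/17
= 1/33 * 6/17 = 2/187

2/187


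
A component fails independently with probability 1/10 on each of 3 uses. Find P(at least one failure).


P(at least one) = 1 - P(none)
P(none) = (1 - 1/10)^3 = (9/10)^3 = 729/1000
P(at least one) = 1 - 729/1000 = 271/1000

271/1000


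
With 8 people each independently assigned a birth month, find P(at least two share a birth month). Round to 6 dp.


P(all different) = prod((12-i)/12 for i=0..7) = 0.046417
P(at least one match) = 1 - 0.046417 = 0.953583

0.953583


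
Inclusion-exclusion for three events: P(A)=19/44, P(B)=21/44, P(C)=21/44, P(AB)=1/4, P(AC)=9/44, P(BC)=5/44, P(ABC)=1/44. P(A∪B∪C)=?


P(A∪B∪C) = P(A)+P(B)+P(C) - P(AB)-P(AC)-P(BC) + P(ABC)
= 19/44+21/44+21/44 - 1/4-9/44-5/44 + 1/44
= 37/44

37/44


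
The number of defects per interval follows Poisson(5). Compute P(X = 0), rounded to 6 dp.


P(X=0) = e^(-5) * 5^0 / 0!
≈ 0.006737946999 * 1 / 1
≈ 0.006738

0.006738


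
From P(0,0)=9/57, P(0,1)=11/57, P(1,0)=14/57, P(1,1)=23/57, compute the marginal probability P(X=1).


P(X=1) = P(1,0)+P(1,1) = 14/57 + 23/57 = 37/57

37/57


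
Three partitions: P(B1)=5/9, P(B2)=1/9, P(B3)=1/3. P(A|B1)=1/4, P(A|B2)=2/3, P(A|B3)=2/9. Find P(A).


P(A) = P(A|B1)P(B1) + P(A|B2)P(B2) + P(A|B3)P(B3)
= 1/4*5/9 + 2/3*1/9 + 2/9*1/3
= 5/36 + 2/27 + 2/27 = 31/108

31/108


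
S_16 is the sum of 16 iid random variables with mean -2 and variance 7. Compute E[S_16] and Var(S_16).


E[S_n] = n*mu = 16*-2 = -32
Var(S_n) = n*sigma^2 = 16*7 = 112

E[S_16]=-32, Var(S_16)=112


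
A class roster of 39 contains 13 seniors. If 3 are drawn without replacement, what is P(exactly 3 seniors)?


P(X=3) = C(13,3)*C(26,0) / C(39,3)
= 286*1 / 9139
= 286/9139 = 22/703

22/703


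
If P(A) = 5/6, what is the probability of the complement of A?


P(A') = 1 - P(A) = 1 - 5/6 = 1/6

1/6


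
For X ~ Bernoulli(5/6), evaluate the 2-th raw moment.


For Bernoulli: X in {0,1}
E[X^2] = 0^2*(1-5/6) + 1^2*5/6 = 5/6

5/6


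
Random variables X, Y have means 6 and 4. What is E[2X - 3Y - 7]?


E[2X - 3Y - 7] = 2*E[X] - 3*E[Y] - 7
= (2)*(6) + (-3)*(4) + (-7)
= 12 - 12 - 7 = -7

-7


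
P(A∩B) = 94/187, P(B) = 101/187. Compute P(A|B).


P(A|B) = P(A∩B)/P(B) = (94/187)/(101/187) = 94/101

94/101


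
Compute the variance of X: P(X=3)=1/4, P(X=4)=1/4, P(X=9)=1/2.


E[X] = 25/4, E[X^2] = 187/4
Var(X) = E[X^2] - (E[X])^2 = 187/4 - (25/4)^2 = 123/16

123/16


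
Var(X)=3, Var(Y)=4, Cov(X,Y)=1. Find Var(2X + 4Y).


Var(2X + 4Y) = 2^2*Var(X) + 4^2*Var(Y) + 2*2*4*Cov(X,Y)
= 4*3 + 16*4 + 16*1
= 12 + 64 + 16 = 92

92


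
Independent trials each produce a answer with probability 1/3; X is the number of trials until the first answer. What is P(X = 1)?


P(X=1) = (1-p)^0 * p = (2/3)^0 * 1/3
= 1 * 1/3 = 1/3

1/3


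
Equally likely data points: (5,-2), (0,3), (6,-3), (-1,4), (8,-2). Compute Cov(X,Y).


E[X]=18/5, E[Y]=0, E[XY]=-48/5
Cov(X,Y) = E[XY] - E[X]E[Y] = -48/5 - 18/5*0 = -48/5

-48/5


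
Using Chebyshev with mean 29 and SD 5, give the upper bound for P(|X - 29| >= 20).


k = 20/5 = 4
Chebyshev: P(|X-mu| >= k*sigma) <= 1/k^2 = 1/4^2 = 1/16

1/16


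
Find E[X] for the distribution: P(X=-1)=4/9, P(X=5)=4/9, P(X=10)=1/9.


E[X] = sum(x * P(x))
= -1*4/9 + 5*4/9 + 10*1/9
= 26/9

26/9


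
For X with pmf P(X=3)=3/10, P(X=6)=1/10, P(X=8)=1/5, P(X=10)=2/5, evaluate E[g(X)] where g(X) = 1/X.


E[1/X] = sum(g(x)*P(x))
= 1/3*3/10 + 1/6*1/10 + 1/8*1/5 + 1/10*2/5
= 109/600

109/600


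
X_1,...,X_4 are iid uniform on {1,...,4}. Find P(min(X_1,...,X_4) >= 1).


P(min >= 1) = P(all X_i >= 1) = (P(X_1 >= 1))^4
= (4/4)^4 = 1^4 = 1

1


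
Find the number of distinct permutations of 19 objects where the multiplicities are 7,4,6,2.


19! = 121645100408832000
Denominator: 7!=5040 * 4!=24 * 6!=720 * 2!=2
Coefficient = 121645100408832000 / 174182400 = 698377680

698377680


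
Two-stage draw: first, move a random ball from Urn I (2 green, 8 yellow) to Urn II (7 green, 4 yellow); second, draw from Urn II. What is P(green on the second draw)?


P(transfer green) = 2/10 = 1/5; P(transfer yellow) = 4/5
If green transferred: Urn II has 8 green of 12, so P(green|green moved) = 2/3
If yellow transferred: Urn II has 7 green of 12, so P(green|yellow moved) = 7/12
By total probability: P(green) = 1/5*2/3 + 4/5*7/12 = 3/5

3/5


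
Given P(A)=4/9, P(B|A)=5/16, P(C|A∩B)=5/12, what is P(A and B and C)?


P(A∩B∩C) = P(A) * P(B|A) * P(C|A∩B)
= 4/9 * 5/16 * 5/12
= 5/36 * 5/12 = 25/432

25/432


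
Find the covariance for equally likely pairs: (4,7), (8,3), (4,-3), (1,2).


E[X]=17/4, E[Y]=9/4, E[XY]=21/2
Cov(X,Y) = E[XY] - E[X]E[Y] = 21/2 - 17/4*9/4 = 15/16

15/16


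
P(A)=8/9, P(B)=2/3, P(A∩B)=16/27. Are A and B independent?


P(A)*P(B) = 8/9*2/3 = 16/27
P(A∩B) = 16/27, which equals P(A)P(B), so independent

Yes, A and B are independent


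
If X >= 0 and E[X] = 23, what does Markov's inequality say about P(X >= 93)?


Markov: P(X >= a) <= E[X]/a
P(X >= 93) <= 23/93

23/93


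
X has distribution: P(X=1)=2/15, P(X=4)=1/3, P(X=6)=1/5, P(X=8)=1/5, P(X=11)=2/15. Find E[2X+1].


E[2X+1] = sum(g(x)*P(x))
= 3*2/15 + 9*1/3 + 13*1/5 + 17*1/5 + 23*2/15
= 187/15

187/15


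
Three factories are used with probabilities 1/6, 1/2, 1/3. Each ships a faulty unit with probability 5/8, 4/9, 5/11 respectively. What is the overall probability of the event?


P(A) = P(A|B1)P(B1) + P(A|B2)P(B2) + P(A|B3)P(B3)
= 5/8*1/6 + 4/9*1/2 + 5/11*1/3
= 5/48 + 2/9 + 5/33 = 757/1584

757/1584


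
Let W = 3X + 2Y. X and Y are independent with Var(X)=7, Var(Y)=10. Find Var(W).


Independence => Cov(X,Y)=0
Var(3X + 2Y) = 3^2*Var(X) + 2^2*Var(Y)
= 9*7 + 4*10 = 103

103


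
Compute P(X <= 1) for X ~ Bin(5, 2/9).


P(X<=1) = P(X=0) + P(X=1)
= 16807/59049 + 24010/59049
= 40817/59049

40817/59049


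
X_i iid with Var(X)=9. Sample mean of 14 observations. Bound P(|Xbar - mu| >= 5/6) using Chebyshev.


Var(Xbar) = Var(X)/n = 9/14
Chebyshev: P(|Xbar-mu| >= 5/6) <= Var(Xbar)/(5/6)^2 = (9/14)/(25/36) = 162/175

162/175


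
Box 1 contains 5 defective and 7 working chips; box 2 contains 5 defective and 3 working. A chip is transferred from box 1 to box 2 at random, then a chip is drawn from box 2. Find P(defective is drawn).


P(transfer defective) = 5/12; P(transfer working) = 7/12
If defective transferred: Urn II has 6 defective of 9, so P(defective|defective moved) = 2/3
If working transferred: Urn II has 5 defective of 9, so P(defective|working moved) = 5/9
By total probability: P(defective) = 5/12*2/3 + 7/12*5/9 = 65/108

65/108


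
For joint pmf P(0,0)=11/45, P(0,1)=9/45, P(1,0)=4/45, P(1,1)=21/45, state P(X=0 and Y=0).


Read from table: P(X=0, Y=0) = 11/45

11/45


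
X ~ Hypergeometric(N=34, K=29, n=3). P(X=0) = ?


P(X=0) = C(29,0)*C(5,3) / C(34,3)
= 1*10 / 5984
= 10/5984 = 5/2992

5/2992


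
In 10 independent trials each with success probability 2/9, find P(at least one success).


P(at least one) = 1 - P(none)
P(none) = (1 - 2/9)^10 = (7/9)^10 = 282475249/3486784401
P(at least one) = 1 - 282475249/3486784401 = 3204309152/3486784401

3204309152/3486784401


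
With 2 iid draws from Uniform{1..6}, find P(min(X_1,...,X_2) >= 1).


P(min >= 1) = P(all X_i >= 1) = (P(X_1 >= 1))^2
= (6/6)^2 = 1^2 = 1

1


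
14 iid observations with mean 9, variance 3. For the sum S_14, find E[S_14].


E[S_n] = n*E[X_1] = 14*9 = 126

126


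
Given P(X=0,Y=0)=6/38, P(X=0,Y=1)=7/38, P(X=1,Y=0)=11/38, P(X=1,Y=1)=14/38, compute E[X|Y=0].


P(Y=0) = 17/38
E[X|Y=0] = (0*6 + 1*11)/17 = 11/17

11/17


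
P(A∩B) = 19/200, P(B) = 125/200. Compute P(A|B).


P(A|B) = P(A∩B)/P(B) = (19/200)/(125/200) = 19/125

19/125


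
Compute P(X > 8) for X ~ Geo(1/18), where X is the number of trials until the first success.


P(X > 8) = P(first 8 trials all fail) = (1-p)^8 = (17/18)^8 = 6975757441/11019960576

6975757441/11019960576


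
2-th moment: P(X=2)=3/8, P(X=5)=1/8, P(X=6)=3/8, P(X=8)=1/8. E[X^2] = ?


E[X^2] = sum(x^2 * P(x))
= 4*3/8 + 25*1/8 + 36*3/8 + 64*1/8
= 209/8

209/8


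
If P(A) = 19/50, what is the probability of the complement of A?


P(A') = 1 - P(A) = 1 - 19/50 = 31/50

31/50


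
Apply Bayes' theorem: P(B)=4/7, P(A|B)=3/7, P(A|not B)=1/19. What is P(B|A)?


P(A) = P(A|B)P(B) + P(A|B')P(B') = 3/7*4/7 + 1/19*3/7 = 249/931
P(B|A) = P(A|B)P(B)/P(A) = (12/49)/(249/931) = 76/83

76/83


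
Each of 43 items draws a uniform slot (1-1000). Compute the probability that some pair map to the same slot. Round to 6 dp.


P(all different) = prod((1000-i)/1000 for i=0..42) = 0.400088
P(at least one match) = 1 - 0.400088 = 0.599912

0.599912


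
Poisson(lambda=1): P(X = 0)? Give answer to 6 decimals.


P(X=0) = e^(-1) * 1^0 / 0!
≈ 0.3678794412 * 1 / 1
≈ 0.367879

0.367879


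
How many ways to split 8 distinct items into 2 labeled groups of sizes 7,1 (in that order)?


8! = 40320
Denominator: 7!=5040 * 1!=1
Coefficient = 40320 / 5040 = 8

8


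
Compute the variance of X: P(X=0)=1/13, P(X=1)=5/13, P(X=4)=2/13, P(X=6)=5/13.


E[X] = 43/13, E[X^2] = 217/13
Var(X) = E[X^2] - (E[X])^2 = 217/13 - (43/13)^2 = 972/169

972/169


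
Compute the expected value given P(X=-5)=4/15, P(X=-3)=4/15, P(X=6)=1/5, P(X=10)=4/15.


E[X] = sum(x * P(x))
= -5*4/15 - 3*4/15 + 6*1/5 + 10*4/15
= 26/15

26/15


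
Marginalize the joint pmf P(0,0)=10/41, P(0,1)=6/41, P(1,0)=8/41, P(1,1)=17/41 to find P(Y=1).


P(Y=1) = P(0,1)+P(1,1) = 6/41 + 17/41 = 23/41

23/41


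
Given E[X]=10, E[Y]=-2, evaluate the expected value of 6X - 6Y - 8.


E[6X - 6Y - 8] = 6*E[X] - 6*E[Y] - 8
= (6)*(10) + (-6)*(-2) + (-8)
= 60 + 12 - 8 = 64

64


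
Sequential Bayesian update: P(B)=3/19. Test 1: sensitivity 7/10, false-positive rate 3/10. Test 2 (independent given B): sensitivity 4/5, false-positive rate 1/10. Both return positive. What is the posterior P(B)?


After test 1: P(+) = 7/10*3/19 + 3/10*16/19 = 69/190
P(B|+) = (21/190)/(69/190) = 7/23
After test 2 (use post1 as new prior): P(+) = 4/5*7/23 + 1/10*16/23 = 36/115
P(B|+,+) = (28/115)/(36/115) = 7/9

7/9


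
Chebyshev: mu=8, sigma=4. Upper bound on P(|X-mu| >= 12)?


k = 12/4 = 3
Chebyshev: P(|X-mu| >= k*sigma) <= 1/k^2 = 1/3^2 = 1/9

1/9


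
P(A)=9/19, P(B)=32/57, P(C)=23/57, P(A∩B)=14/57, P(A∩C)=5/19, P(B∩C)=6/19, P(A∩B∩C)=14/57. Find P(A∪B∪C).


P(A∪B∪C) = P(A)+P(B)+P(C) - P(AB)-P(AC)-P(BC) + P(ABC)
= 9/19+32/57+23/57 - 14/57-5/19-6/19 + 14/57
= 49/57

49/57


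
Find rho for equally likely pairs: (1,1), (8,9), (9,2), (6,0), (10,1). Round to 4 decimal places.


Cov(X,Y) = 2.5200, Var(X) = 10.1600, Var(Y) = 10.6400
rho = Cov/(sqrt(VarX)*sqrt(VarY)) = 0.2424

0.2424


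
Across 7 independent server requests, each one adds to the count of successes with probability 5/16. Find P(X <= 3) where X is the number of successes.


P(X<=3) = P(X=0) + P(X=1) + P(X=2) + P(X=3)
= 19487171/268435456 + 62004635/268435456 + 84551775/268435456 + 64054375/268435456
= 57524489/67108864

57524489/67108864


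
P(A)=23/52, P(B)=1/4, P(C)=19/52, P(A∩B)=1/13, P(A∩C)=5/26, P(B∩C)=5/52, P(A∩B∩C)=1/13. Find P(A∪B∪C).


P(A∪B∪C) = P(A)+P(B)+P(C) - P(AB)-P(AC)-P(BC) + P(ABC)
= 23/52+1/4+19/52 - 1/13-5/26-5/52 + 1/13
= 10/13

10/13


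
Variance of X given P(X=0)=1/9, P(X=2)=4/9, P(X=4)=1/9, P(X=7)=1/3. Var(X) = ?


E[X] = 11/3, E[X^2] = 179/9
Var(X) = E[X^2] - (E[X])^2 = 179/9 - (11/3)^2 = 58/9

58/9


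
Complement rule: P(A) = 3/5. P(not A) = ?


P(A') = 1 - P(A) = 1 - 3/5 = 2/5

2/5


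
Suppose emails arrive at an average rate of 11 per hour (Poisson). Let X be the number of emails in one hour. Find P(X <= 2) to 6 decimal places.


P(X<=2) = e^(-11)*11^0/0! + e^(-11)*11^1/1! + e^(-11)*11^2/2!
≈ 0.0000167017 + 0.0001837187 + 0.0010104529
= 0.0012108733
≈ 0.001211

0.001211


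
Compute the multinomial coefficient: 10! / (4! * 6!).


10! = 3628800
Denominator: 4!=24 * 6!=720
Coefficient = 3628800 / 17280 = 210

210


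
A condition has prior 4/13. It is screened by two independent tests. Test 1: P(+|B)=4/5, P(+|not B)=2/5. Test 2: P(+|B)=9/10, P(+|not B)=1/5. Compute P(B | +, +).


After test 1: P(+) = 4/5*4/13 + 2/5*9/13 = 34/65
P(B|+) = (16/65)/(34/65) = 8/17
After test 2 (use post1 as new prior): P(+) = 9/10*8/17 + 1/5*9/17 = 9/17
P(B|+,+) = (36/85)/(9/17) = 4/5

4/5


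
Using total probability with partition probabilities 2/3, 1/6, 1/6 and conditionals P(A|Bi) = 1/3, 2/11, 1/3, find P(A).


P(A) = P(A|B1)P(B1) + P(A|B2)P(B2) + P(A|B3)P(B3)
= 1/3*2/3 + 2/11*1/6 + 1/3*1/6
= 2/9 + 1/33 + 1/18 = 61/198

61/198


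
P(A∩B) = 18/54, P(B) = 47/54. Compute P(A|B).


P(A|B) = P(A∩B)/P(B) = (18/54)/(47/54) = 18/47

18/47


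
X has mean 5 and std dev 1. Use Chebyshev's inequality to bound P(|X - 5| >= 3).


k = 3/1 = 3
Chebyshev: P(|X-mu| >= k*sigma) <= 1/k^2 = 1/3^2 = 1/9

1/9


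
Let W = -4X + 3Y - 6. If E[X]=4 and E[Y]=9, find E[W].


E[-4X + 3Y - 6] = -4*E[X] + 3*E[Y] - 6
= (-4)*(4) + (3)*(9) + (-6)
= -16 + 27 - 6 = 5

5


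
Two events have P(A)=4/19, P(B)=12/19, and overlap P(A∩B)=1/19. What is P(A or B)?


P(A∪B) = P(A) + P(B) - P(A∩B)
= 4/19 + 12/19 - 1/19 = 15/19

15/19


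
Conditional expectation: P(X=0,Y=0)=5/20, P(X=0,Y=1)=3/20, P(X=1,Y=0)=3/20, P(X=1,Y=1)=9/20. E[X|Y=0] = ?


P(Y=0) = 8/20
E[X|Y=0] = (0*5 + 1*3)/8 = 3/8

3/8


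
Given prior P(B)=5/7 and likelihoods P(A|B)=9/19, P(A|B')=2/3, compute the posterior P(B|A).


P(A) = P(A|B)P(B) + P(A|B')P(B') = 9/19*5/7 + 2/3*2/7 = 211/399
P(B|A) = P(A|B)P(B)/P(A) = (45/133)/(211/399) = 135/211

135/211


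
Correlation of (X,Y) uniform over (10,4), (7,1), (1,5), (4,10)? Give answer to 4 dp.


Cov(X,Y) = -4.5000, Var(X) = 11.2500, Var(Y) = 10.5000
rho = Cov/(sqrt(VarX)*sqrt(VarY)) = -0.4140

-0.4140


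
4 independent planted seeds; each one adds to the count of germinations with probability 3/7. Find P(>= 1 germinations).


P(at least one) = 1 - P(none)
P(none) = (1 - 3/7)^4 = (4/7)^4 = 256/2401
P(at least one) = 1 - 256/2401 = 2145/2401

2145/2401


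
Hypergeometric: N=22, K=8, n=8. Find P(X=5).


P(X=5) = C(8,5)*C(14,3) / C(22,8)
= 56*364 / 319770
= 20384/319770 = 10192/159885

10192/159885


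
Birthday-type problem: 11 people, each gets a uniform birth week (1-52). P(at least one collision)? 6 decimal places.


P(all different) = prod((52-i)/52 for i=0..10) = 0.320762
P(at least one match) = 1 - 0.320762 = 0.679238

0.679238


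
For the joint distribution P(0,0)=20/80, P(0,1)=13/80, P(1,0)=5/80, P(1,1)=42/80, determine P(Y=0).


P(Y=0) = P(0,0)+P(1,0) = 20/80 + 5/80 = 25/80 = 5/16

5/16


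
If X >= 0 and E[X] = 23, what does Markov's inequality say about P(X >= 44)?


Markov: P(X >= a) <= E[X]/a
P(X >= 44) <= 23/44

23/44


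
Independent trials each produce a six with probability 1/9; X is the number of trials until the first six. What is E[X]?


For geometric (trials until first success), E[X] = 1/p = 1/(1/9) = 9

9


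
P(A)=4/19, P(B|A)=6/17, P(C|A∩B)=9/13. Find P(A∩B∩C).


P(A∩B∩C) = P(A) * P(B|A) * P(C|A∩B)
= 4/19 * 6/17 * 9/13
= 24/323 * 9/13 = 216/4199

216/4199


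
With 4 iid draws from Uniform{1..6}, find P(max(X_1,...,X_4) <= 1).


P(max <= 1) = P(all X_i <= 1) = (P(X_1 <= 1))^4
= (1/6)^4 = 1/1296

1/1296


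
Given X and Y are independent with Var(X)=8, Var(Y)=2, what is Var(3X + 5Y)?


Independence => Cov(X,Y)=0
Var(3X + 5Y) = 3^2*Var(X) + 5^2*Var(Y)
= 9*8 + 25*2 = 122

122


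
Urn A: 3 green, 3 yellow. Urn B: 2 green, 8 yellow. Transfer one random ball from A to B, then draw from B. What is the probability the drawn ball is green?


P(transfer green) = 3/6 = 1/2; P(transfer yellow) = 1/2
If green transferred: Urn II has 3 green of 11, so P(green|green moved) = 3/11
If yellow transferred: Urn II has 2 green of 11, so P(green|yellow moved) = 2/11
By total probability: P(green) = 1/2*3/11 + 1/2*2/11 = 5/22

5/22


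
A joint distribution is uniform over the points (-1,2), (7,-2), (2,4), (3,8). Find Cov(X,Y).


E[X]=11/4, E[Y]=3, E[XY]=4
Cov(X,Y) = E[XY] - E[X]E[Y] = 4 - 11/4*3 = -17/4

-17/4


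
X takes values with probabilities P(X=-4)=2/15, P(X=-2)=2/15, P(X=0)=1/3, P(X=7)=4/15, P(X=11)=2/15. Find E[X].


E[X] = sum(x * P(x))
= -4*2/15 - 2*2/15 + 0*1/3 + 7*4/15 + 11*2/15
= 38/15

38/15


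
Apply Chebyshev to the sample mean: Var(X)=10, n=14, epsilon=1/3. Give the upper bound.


Var(Xbar) = Var(X)/n = 10/14
Chebyshev: P(|Xbar-mu| >= 1/3) <= Var(Xbar)/(1/3)^2 = (5/7)/(1/9) = 45/7
Bound exceeds 1, so trivial bound: 1

1


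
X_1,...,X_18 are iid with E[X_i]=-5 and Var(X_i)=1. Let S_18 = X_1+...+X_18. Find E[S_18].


E[S_n] = n*E[X_1] = 18*-5 = -90

-90


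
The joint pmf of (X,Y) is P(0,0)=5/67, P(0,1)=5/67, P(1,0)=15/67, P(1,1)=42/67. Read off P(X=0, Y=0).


Read from table: P(X=0, Y=0) = 5/67

5/67


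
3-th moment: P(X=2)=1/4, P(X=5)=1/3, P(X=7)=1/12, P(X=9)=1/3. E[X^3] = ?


E[X^3] = sum(x^3 * P(x))
= 8*1/4 + 125*1/3 + 343*1/12 + 729*1/3
= 1261/4

1261/4


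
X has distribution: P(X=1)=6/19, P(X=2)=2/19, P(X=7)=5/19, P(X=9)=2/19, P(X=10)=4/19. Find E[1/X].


E[1/X] = sum(g(x)*P(x))
= 1*6/19 + 1/2*2/19 + 1/7*5/19 + 1/9*2/19 + 1/10*4/19
= 2626/5985

2626/5985


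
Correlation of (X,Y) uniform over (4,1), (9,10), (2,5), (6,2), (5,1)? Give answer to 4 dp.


Cov(X,Y) = 4.4400, Var(X) = 5.3600, Var(Y) = 11.7600
rho = Cov/(sqrt(VarX)*sqrt(VarY)) = 0.5592

0.5592


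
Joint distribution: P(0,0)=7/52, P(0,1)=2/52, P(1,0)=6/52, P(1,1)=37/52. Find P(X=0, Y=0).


Read from table: P(X=0, Y=0) = 7/52

7/52


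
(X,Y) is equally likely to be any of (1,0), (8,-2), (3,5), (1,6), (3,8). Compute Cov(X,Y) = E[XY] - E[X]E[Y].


E[X]=16/5, E[Y]=17/5, E[XY]=29/5
Cov(X,Y) = E[XY] - E[X]E[Y] = 29/5 - 16/5*17/5 = -127/25

-127/25


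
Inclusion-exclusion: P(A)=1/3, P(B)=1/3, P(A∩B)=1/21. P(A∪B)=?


P(A∪B) = P(A) + P(B) - P(A∩B)
= 1/3 + 1/3 - 1/21 = 13/21

13/21


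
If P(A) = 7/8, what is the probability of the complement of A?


P(A') = 1 - P(A) = 1 - 7/8 = 1/8

1/8


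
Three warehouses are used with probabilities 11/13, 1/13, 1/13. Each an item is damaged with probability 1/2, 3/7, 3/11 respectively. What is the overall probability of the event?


P(A) = P(A|B1)P(B1) + P(A|B2)P(B2) + P(A|B3)P(B3)
= 1/2*11/13 + 3/7*1/13 + 3/11*1/13
= 11/26 + 3/91 + 3/143 = 955/2002

955/2002


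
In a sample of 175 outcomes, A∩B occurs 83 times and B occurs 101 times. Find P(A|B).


P(A|B) = P(A∩B)/P(B) = (83/175)/(101/175) = 83/101

83/101


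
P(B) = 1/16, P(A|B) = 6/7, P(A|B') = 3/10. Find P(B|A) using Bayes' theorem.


P(A) = P(A|B)P(B) + P(A|B')P(B') = 6/7*1/16 + 3/10*15/16 = 75/224
P(B|A) = P(A|B)P(B)/P(A) = (3/56)/(75/224) = 4/25

4/25


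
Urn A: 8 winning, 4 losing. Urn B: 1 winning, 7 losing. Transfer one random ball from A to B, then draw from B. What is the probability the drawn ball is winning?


P(transfer winning) = 8/12 = 2/3; P(transfer losing) = 1/3
If winning transferred: Urn II has 2 winning of 9, so P(winning|winning moved) = 2/9
If losing transferred: Urn II has 1 winning of 9, so P(winning|losing moved) = 1/9
By total probability: P(winning) = 2/3*2/9 + 1/3*1/9 = 5/27

5/27


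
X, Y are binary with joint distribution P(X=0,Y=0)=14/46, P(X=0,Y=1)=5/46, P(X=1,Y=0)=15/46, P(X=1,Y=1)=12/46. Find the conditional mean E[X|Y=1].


P(Y=1) = 17/46
E[X|Y=1] = (0*5 + 1*12)/17 = 12/17

12/17


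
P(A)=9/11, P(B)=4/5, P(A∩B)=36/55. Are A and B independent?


P(A)*P(B) = 9/11*4/5 = 36/55
P(A∩B) = 36/55, which equals P(A)P(B), so independent

Yes, A and B are independent


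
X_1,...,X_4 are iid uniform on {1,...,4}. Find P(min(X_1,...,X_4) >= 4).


P(min >= 4) = P(all X_i >= 4) = (P(X_1 >= 4))^4
= (1/4)^4 = 1/256

1/256


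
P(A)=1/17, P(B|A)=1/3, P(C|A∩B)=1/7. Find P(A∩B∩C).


P(A∩B∩C) = P(A) * P(B|A) * P(C|A∩B)
= 1/17 * 1/3 * 1/7
= 1/51 * 1/7 = 1/357

1/357


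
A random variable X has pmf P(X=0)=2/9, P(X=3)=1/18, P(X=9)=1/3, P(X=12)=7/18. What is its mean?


E[X] = sum(x * P(x))
= 0*2/9 + 3*1/18 + 9*1/3 + 12*7/18
= 47/6

47/6


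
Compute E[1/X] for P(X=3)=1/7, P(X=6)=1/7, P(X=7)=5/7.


E[1/X] = sum(g(x)*P(x))
= 1/3*1/7 + 1/6*1/7 + 1/7*5/7
= 17/98

17/98


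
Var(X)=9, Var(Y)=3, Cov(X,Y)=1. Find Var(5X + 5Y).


Var(5X + 5Y) = 5^2*Var(X) + 5^2*Var(Y) + 2*5*5*Cov(X,Y)
= 25*9 + 25*3 + 50*1
= 225 + 75 + 50 = 350

350


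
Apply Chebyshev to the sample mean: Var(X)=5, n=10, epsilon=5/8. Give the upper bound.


Var(Xbar) = Var(X)/n = 5/10
Chebyshev: P(|Xbar-mu| >= 5/8) <= Var(Xbar)/(5/8)^2 = (1/2)/(25/64) = 32/25
Bound exceeds 1, so trivial bound: 1

1


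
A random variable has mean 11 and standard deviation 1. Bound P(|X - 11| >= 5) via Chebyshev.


k = 5/1 = 5
Chebyshev: P(|X-mu| >= k*sigma) <= 1/k^2 = 1/5^2 = 1/25

1/25


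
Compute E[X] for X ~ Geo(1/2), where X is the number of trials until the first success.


For geometric (trials until first success), E[X] = 1/p = 1/(1/2) = 2

2


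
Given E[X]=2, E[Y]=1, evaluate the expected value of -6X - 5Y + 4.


E[-6X - 5Y + 4] = -6*E[X] - 5*E[Y] + 4
= (-6)*(2) + (-5)*(1) + (4)
= -12 - 5 + 4 = -13

-13


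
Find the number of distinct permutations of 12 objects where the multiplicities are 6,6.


12! = 479001600
Denominator: 6!=720 * 6!=720
Coefficient = 479001600 / 518400 = 924

924


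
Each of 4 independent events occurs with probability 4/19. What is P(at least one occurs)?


P(at least one) = 1 - P(none)
P(none) = (1 - 4/19)^4 = (15/19)^4 = 50625/130321
P(at least one) = 1 - 50625/130321 = 79696/130321

79696/130321


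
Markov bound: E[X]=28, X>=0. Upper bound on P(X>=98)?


Markov: P(X >= a) <= E[X]/a
P(X >= 98) <= 28/98 = 2/7

2/7


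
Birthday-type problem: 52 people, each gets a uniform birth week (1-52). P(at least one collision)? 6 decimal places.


P(all different) = prod((52-i)/52 for i=0..51) = 0.000000
P(at least one match) = 1 - 0.000000 = 1.000000

1.000000


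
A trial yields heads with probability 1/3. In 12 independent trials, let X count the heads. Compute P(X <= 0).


P(X<=0) = P(X=0)
= 4096/531441
= 4096/531441

4096/531441


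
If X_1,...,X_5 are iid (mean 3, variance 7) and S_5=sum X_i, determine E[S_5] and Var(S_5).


E[S_n] = n*mu = 5*3 = 15
Var(S_n) = n*sigma^2 = 5*7 = 35

E[S_5]=15, Var(S_5)=35


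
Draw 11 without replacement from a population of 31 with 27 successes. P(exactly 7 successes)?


P(X=7) = C(27,7)*C(4,4) / C(31,11)
= 888030*1 / 84672315
= 888030/84672315 = 66/6293

66/6293


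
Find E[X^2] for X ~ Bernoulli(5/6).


For Bernoulli: X in {0,1}
E[X^2] = 0^2*(1-5/6) + 1^2*5/6 = 5/6

5/6


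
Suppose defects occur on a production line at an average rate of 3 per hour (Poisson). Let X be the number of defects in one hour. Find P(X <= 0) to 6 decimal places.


P(X<=0) = e^(-3)*3^0/0!
≈ 0.0497870684
≈ 0.049787

0.049787


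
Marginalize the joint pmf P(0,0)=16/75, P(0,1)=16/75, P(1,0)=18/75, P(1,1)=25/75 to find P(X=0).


P(X=0) = P(0,0)+P(0,1) = 16/75 + 16/75 = 32/75

32/75


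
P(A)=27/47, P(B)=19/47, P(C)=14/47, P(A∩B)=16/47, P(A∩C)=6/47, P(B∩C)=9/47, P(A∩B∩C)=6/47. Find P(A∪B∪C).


P(A∪B∪C) = P(A)+P(B)+P(C) - P(AB)-P(AC)-P(BC) + P(ABC)
= 27/47+19/47+14/47 - 16/47-6/47-9/47 + 6/47
= 35/47

35/47


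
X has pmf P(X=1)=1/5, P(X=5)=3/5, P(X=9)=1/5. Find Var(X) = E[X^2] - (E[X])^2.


E[X] = 5, E[X^2] = 157/5
Var(X) = E[X^2] - (E[X])^2 = 157/5 - (5)^2 = 32/5

32/5


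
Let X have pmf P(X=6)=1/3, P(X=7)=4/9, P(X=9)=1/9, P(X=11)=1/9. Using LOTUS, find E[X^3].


E[X^3] = sum(g(x)*P(x))
= 216*1/3 + 343*4/9 + 729*1/9 + 1331*1/9
= 1360/3

1360/3


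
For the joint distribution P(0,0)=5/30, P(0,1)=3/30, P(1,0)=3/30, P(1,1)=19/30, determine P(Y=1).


P(Y=1) = P(0,1)+P(1,1) = 3/30 + 19/30 = 22/30 = 11/15

11/15


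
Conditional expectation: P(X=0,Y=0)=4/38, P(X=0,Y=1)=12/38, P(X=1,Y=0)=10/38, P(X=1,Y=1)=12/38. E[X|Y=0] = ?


P(Y=0) = 14/38
E[X|Y=0] = (0*4 + 1*10)/14 = 10/14 = 5/7

5/7


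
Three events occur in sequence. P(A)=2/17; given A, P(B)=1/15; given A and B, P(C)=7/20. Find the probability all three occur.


P(A∩B∩C) = P(A) * P(B|A) * P(C|A∩B)
= 2/17 * 1/15 * 7/20
= 2/255 * 7/20 = 7/2550

7/2550


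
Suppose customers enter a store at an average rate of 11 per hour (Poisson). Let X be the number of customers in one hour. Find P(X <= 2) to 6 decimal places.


P(X<=2) = e^(-11)*11^0/0! + e^(-11)*11^1/1! + e^(-11)*11^2/2!
≈ 0.0000167017 + 0.0001837187 + 0.0010104529
= 0.0012108733
≈ 0.001211

0.001211


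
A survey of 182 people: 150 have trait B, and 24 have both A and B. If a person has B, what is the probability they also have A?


P(A|B) = P(A∩B)/P(B) = (24/182)/(150/182) = 24/150 = 4/25

4/25


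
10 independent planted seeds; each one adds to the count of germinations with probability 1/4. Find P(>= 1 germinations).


P(at least one) = 1 - P(none)
P(none) = (1 - 1/4)^10 = (3/4)^10 = 59049/1048576
P(at least one) = 1 - 59049/1048576 = 989527/1048576

989527/1048576


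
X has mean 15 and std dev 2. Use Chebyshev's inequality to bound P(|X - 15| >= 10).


k = 10/2 = 5
Chebyshev: P(|X-mu| >= k*sigma) <= 1/k^2 = 1/5^2 = 1/25

1/25


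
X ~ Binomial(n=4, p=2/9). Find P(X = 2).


P(X=2) = C(4,2) * p^2 * (1-p)^2
= 6 * 4/81 * 49/81
= 392/2187

392/2187


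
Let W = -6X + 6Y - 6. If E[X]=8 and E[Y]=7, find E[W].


E[-6X + 6Y - 6] = -6*E[X] + 6*E[Y] - 6
= (-6)*(8) + (6)*(7) + (-6)
= -48 + 42 - 6 = -12

-12


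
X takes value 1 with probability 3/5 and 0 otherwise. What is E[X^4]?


For Bernoulli: X in {0,1}
E[X^4] = 0^4*(1-3/5) + 1^4*3/5 = 3/5

3/5


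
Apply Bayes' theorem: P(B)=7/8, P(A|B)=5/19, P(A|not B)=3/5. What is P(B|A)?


P(A) = P(A|B)P(B) + P(A|B')P(B') = 5/19*7/8 + 3/5*1/8 = 29/95
P(B|A) = P(A|B)P(B)/P(A) = (35/152)/(29/95) = 175/232

175/232


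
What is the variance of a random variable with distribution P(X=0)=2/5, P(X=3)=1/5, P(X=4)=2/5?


E[X] = 11/5, E[X^2] = 41/5
Var(X) = E[X^2] - (E[X])^2 = 41/5 - (11/5)^2 = 84/25

84/25


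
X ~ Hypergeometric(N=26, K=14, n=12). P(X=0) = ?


P(X=0) = C(14,0)*C(12,12) / C(26,12)
= 1*1 / 9657700
= 1/9657700

1/9657700


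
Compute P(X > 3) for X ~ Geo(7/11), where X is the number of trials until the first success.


P(X > 3) = P(first 3 trials all fail) = (1-p)^3 = (4/11)^3 = 64/1331

64/1331


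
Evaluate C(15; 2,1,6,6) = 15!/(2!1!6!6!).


15! = 1307674368000
Denominator: 2!=2 * 1!=1 * 6!=720 * 6!=720
Coefficient = 1307674368000 / 1036800 = 1261260

1261260


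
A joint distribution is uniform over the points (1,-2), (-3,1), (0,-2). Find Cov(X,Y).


E[X]=-2/3, E[Y]=-1, E[XY]=-5/3
Cov(X,Y) = E[XY] - E[X]E[Y] = -5/3 + 2/3*-1 = -7/3

-7/3


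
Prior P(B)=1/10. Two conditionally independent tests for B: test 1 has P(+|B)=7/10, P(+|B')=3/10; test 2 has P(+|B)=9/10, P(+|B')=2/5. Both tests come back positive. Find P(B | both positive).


After test 1: P(+) = 7/10*1/10 + 3/10*9/10 = 17/50
P(B|+) = (7/100)/(17/50) = 7/34
After test 2 (use post1 as new prior): P(+) = 9/10*7/34 + 2/5*27/34 = 171/340
P(B|+,+) = (63/340)/(171/340) = 7/19

7/19


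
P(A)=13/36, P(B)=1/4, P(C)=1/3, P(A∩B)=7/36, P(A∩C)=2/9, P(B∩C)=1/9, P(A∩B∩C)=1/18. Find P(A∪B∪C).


P(A∪B∪C) = P(A)+P(B)+P(C) - P(AB)-P(AC)-P(BC) + P(ABC)
= 13/36+1/4+1/3 - 7/36-2/9-1/9 + 1/18
= 17/36

17/36


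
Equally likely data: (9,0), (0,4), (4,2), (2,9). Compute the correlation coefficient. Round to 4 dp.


Cov(X,Y) = -7.5625, Var(X) = 11.1875, Var(Y) = 11.1875
rho = Cov/(sqrt(VarX)*sqrt(VarY)) = -0.6760

-0.6760


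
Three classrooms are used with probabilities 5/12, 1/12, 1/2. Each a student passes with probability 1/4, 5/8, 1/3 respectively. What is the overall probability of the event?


P(A) = P(A|B1)P(B1) + P(A|B2)P(B2) + P(A|B3)P(B3)
= 1/4*5/12 + 5/8*1/12 + 1/3*1/2
= 5/48 + 5/96 + 1/6 = 31/96

31/96


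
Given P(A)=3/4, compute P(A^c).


P(A') = 1 - P(A) = 1 - 3/4 = 1/4

1/4


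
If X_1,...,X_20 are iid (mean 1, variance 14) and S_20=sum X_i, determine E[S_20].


E[S_n] = n*E[X_1] = 20*1 = 20

20


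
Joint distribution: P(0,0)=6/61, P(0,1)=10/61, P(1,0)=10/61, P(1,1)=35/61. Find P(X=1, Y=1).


Read from table: P(X=1, Y=1) = 35/61

35/61


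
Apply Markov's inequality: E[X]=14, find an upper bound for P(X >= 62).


Markov: P(X >= a) <= E[X]/a
P(X >= 62) <= 14/62 = 7/31

7/31


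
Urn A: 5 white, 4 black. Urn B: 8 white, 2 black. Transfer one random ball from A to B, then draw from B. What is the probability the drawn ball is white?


P(transfer white) = 5/9; P(transfer black) = 4/9
If white transferred: Urn II has 9 white of 11, so P(white|white moved) = 9/11
If black transferred: Urn II has 8 white of 11, so P(white|black moved) = 8/11
By total probability: P(white) = 5/9*9/11 + 4/9*8/11 = 7/9

7/9


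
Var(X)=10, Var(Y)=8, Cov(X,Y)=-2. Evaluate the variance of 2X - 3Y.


Var(2X - 3Y) = 2^2*Var(X) + (-3)^2*Var(Y) + 2*2*(-3)*Cov(X,Y)
= 4*10 + 9*8 - 12*(-2)
= 40 + 72 + 24 = 136

136


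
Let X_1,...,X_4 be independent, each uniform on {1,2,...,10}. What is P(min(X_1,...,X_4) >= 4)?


P(min >= 4) = P(all X_i >= 4) = (P(X_1 >= 4))^4
= (7/10)^4 = 2401/10000

2401/10000


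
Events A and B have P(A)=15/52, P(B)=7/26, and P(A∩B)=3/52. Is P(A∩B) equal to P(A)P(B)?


P(A)*P(B) = 15/52*7/26 = 105/1352
P(A∩B) = 3/52 != 105/1352, so not independent

No, A and B are not independent


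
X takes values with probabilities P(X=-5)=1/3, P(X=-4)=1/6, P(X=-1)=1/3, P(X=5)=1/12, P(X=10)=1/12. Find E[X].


E[X] = sum(x * P(x))
= -5*1/3 - 4*1/6 - 1*1/3 + 5*1/12 + 10*1/12
= -17/12

-17/12


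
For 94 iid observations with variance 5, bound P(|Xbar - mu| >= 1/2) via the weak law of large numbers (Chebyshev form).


Var(Xbar) = Var(X)/n = 5/94
Chebyshev: P(|Xbar-mu| >= 1/2) <= Var(Xbar)/(1/2)^2 = (5/94)/(1/4) = 10/47

10/47


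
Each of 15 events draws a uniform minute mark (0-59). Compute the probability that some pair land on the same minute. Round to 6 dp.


P(all different) = prod((60-i)/60 for i=0..14) = 0.147943
P(at least one match) = 1 - 0.147943 = 0.852057

0.852057


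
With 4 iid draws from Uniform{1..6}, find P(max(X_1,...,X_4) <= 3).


P(max <= 3) = P(all X_i <= 3) = (P(X_1 <= 3))^4
= (3/6)^4 = (1/2)^4 = 1/16

1/16
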